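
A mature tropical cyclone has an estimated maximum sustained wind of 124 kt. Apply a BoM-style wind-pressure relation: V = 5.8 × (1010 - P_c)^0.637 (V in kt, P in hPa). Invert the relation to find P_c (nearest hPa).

888 hPa

ΔP = (V / 5.8)^(1/0.637) = (124/5.8)^1.570.
124/5.8 = 21.379; 21.379^1.570 ≈ 122.43 hPa.
P_c = 1010 − 122.43 = 887.57 ≈ 888 hPa.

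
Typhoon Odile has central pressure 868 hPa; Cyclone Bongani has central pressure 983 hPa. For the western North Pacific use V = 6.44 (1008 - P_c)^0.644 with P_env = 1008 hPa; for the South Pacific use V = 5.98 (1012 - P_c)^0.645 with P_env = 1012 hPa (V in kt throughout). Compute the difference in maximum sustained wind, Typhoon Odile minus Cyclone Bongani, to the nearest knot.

Typhoon Odile: ΔP = 140; V ≈ 6.44 × 140^0.644 ≈ 155.24 kt.
Cyclone Bongani: ΔP = 29; V ≈ 5.98 × 29^0.645 ≈ 52.47 kt.
Difference ≈ 155.24 − 52.47 = 102.77 → 103 kt.

103 kt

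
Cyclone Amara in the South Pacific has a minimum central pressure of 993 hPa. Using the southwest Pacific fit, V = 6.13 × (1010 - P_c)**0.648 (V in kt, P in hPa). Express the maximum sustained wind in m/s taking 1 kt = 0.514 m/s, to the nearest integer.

ΔP = 1010 − 993 = 17 hPa.
V ≈ 6.13 × 17^0.648 = 6.13 × 6.271 ≈ 38.441 kt.
38.441 × 0.514 ≈ 19.76 m/s → 20 m/s.

20 m/s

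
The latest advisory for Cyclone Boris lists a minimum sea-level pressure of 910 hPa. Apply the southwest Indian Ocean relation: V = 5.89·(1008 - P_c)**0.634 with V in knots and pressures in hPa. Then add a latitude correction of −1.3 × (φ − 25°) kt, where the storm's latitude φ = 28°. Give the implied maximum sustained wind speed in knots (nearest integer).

104 kt

ΔP = 1008 − 910 = 98 hPa.
98^0.634 ≈ 18.299.
V ≈ 5.89 × 18.299 ≈ 107.8 kt.
Latitude correction: −1.3 × (28 − 25) = -3.9 kt.
Corrected V ≈ 103.9 kt → 104 kt.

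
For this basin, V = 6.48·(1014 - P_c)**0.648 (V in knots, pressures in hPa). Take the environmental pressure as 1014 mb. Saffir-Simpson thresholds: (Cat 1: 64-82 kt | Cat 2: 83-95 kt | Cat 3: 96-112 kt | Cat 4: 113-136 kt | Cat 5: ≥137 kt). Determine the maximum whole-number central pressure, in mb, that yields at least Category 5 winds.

Category 5 begins at V = 137 kt.
Required ΔP = (137/6.48)^(1/0.648) = 21.142^1.543 ≈ 110.91 mb.
P_c ≤ 1014 − 110.91 = 903.09, so the highest integer P_c is 903 mb.

903 mb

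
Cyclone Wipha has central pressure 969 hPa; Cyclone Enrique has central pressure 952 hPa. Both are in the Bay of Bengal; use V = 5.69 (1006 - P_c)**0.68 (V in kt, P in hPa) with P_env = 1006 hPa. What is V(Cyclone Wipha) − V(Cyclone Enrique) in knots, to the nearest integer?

-19 kt

Cyclone Wipha: ΔP = 37; V ≈ 5.69 × 37^0.68 ≈ 66.30 kt.
Cyclone Enrique: ΔP = 54; V ≈ 5.69 × 54^0.68 ≈ 85.73 kt.
Difference ≈ 66.30 − 85.73 = -19.43 → -19 kt.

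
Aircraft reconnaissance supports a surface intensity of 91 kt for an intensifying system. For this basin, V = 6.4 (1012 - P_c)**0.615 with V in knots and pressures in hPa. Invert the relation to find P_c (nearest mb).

937 mb

ΔP = (V / 6.4)^(1/0.615) = (91/6.4)^1.626.
91/6.4 = 14.219; 14.219^1.626 ≈ 74.92 mb.
P_c = 1012 − 74.92 = 937.08 ≈ 937 mb.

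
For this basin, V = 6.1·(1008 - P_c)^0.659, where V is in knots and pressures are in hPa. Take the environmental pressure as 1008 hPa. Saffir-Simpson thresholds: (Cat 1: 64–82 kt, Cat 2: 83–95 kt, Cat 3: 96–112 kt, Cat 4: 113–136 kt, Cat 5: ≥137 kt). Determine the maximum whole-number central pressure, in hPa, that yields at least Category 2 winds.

Category 2 begins at V = 83 kt.
Required ΔP = (83/6.1)^(1/0.659) = 13.607^1.517 ≈ 52.53 hPa.
P_c ≤ 1008 − 52.53 = 955.47, so the highest integer P_c is 955 hPa.

955 hPa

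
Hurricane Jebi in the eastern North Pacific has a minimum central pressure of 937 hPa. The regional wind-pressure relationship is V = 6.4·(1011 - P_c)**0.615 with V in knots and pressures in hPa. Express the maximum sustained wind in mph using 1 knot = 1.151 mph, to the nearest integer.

ΔP = 1011 − 937 = 74 hPa.
V ≈ 6.4 × 74^0.615 = 6.4 × 14.112 ≈ 90.314 kt.
90.314 × 1.151 ≈ 103.95 mph → 104 mph.

104 mph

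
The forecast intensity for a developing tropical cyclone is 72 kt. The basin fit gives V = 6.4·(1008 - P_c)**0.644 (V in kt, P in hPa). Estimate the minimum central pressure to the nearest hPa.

965 hPa

ΔP = (V / 6.4)^(1/0.644) = (72/6.4)^1.553.
72/6.4 = 11.250; 11.250^1.553 ≈ 42.88 hPa.
P_c = 1008 − 42.88 = 965.12 ≈ 965 hPa.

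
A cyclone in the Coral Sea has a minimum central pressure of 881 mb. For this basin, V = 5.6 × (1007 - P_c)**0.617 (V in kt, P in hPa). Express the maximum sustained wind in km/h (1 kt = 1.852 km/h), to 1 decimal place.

205.0 km/h

ΔP = 1007 − 881 = 126 mb.
V ≈ 5.6 × 126^0.617 = 5.6 × 19.766 ≈ 110.692 kt.
110.692 × 1.852 ≈ 205.00 km/h → 205.0 km/h.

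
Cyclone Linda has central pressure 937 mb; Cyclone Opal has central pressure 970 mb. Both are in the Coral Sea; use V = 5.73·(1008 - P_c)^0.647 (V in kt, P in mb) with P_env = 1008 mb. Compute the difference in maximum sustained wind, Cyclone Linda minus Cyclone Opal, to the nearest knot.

Cyclone Linda: ΔP = 71; V ≈ 5.73 × 71^0.647 ≈ 90.35 kt.
Cyclone Opal: ΔP = 38; V ≈ 5.73 × 38^0.647 ≈ 60.29 kt.
Difference ≈ 90.35 − 60.29 = 30.06 → 30 kt.

30 kt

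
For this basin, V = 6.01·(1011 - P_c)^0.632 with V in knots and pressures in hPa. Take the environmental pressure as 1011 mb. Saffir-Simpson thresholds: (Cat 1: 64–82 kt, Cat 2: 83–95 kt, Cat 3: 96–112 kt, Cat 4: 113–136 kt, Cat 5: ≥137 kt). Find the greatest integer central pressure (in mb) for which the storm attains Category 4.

907 mb

Category 4 begins at V = 113 kt.
Required ΔP = (113/6.01)^(1/0.632) = 18.802^1.582 ≈ 103.79 mb.
P_c ≤ 1011 − 103.79 = 907.21, so the highest integer P_c is 907 mb.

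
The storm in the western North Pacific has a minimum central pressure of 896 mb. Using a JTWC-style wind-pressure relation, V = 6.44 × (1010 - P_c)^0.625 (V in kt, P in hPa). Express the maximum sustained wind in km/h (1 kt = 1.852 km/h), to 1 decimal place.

230.2 km/h

ΔP = 1010 − 896 = 114 mb.
V ≈ 6.44 × 114^0.625 = 6.44 × 19.300 ≈ 124.294 kt.
124.294 × 1.852 ≈ 230.19 km/h → 230.2 km/h.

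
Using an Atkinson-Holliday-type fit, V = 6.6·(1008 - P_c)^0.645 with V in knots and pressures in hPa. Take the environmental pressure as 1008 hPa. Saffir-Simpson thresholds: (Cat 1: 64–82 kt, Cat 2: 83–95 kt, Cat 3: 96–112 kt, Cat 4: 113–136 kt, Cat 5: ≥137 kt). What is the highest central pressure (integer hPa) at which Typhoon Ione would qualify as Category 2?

957 hPa

Category 2 begins at V = 83 kt.
Required ΔP = (83/6.6)^(1/0.645) = 12.576^1.550 ≈ 50.66 hPa.
P_c ≤ 1008 − 50.66 = 957.34, so the highest integer P_c is 957 hPa.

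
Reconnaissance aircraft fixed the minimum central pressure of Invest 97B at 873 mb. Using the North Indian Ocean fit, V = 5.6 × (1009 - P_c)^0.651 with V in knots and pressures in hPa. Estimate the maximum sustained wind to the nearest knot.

137 kt

ΔP = 1009 − 873 = 136 mb.
136^0.651 ≈ 24.487.
V ≈ 5.6 × 24.487 ≈ 137.1 kt.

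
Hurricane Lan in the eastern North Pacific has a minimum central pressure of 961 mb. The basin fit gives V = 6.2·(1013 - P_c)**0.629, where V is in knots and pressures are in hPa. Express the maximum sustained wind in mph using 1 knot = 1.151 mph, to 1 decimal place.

85.7 mph

ΔP = 1013 − 961 = 52 mb.
V ≈ 6.2 × 52^0.629 = 6.2 × 12.005 ≈ 74.432 kt.
74.432 × 1.151 ≈ 85.67 mph → 85.7 mph.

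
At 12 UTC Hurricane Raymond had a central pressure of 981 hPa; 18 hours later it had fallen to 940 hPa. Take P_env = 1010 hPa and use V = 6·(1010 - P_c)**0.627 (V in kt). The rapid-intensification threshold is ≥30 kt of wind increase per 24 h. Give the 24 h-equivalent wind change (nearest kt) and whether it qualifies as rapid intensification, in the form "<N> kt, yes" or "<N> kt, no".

49 kt, yes

V₁: ΔP = 29, V ≈ 6 × 29^0.627 ≈ 49.55 kt.
V₂: ΔP = 70, V ≈ 6 × 70^0.627 ≈ 86.10 kt.
ΔV over 18 h = 36.55 kt → 24 h equivalent = 36.55 × 24/18 ≈ 48.73 kt.
49 kt ≥ 30 kt ⇒ rapid intensification.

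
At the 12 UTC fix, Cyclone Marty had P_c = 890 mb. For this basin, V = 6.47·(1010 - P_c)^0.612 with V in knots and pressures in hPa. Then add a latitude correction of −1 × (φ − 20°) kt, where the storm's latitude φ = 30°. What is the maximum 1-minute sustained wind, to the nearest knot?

ΔP = 1010 − 890 = 120 mb.
120^0.612 ≈ 18.727.
V ≈ 6.47 × 18.727 ≈ 121.2 kt.
Latitude correction: −1 × (30 − 20) = -10 kt.
Corrected V ≈ 111.2 kt → 111 kt.

111 kt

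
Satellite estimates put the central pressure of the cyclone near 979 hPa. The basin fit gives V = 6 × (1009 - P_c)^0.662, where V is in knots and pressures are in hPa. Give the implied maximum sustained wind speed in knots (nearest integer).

57 kt

ΔP = 1009 − 979 = 30 hPa.
30^0.662 ≈ 9.503.
V ≈ 6 × 9.503 ≈ 57.0 kt.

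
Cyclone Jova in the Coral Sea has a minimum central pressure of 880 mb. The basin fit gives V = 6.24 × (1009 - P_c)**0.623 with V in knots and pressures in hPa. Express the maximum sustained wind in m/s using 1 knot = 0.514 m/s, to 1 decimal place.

66.2 m/s

ΔP = 1009 − 880 = 129 mb.
V ≈ 6.24 × 129^0.623 = 6.24 × 20.649 ≈ 128.849 kt.
128.849 × 0.514 ≈ 66.23 m/s → 66.2 m/s.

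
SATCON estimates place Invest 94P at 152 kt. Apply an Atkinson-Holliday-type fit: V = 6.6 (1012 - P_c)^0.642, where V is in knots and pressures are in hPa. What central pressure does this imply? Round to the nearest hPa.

880 hPa

ΔP = (V / 6.6)^(1/0.642) = (152/6.6)^1.558.
152/6.6 = 23.030; 23.030^1.558 ≈ 132.42 hPa.
P_c = 1012 − 132.42 = 879.58 ≈ 880 hPa.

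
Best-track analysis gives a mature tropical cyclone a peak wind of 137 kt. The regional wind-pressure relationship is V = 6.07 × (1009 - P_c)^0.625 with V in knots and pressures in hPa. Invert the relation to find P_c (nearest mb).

ΔP = (V / 6.07)^(1/0.625) = (137/6.07)^1.600.
137/6.07 = 22.570; 22.570^1.600 ≈ 146.44 mb.
P_c = 1009 − 146.44 = 862.56 ≈ 863 mb.

863 mb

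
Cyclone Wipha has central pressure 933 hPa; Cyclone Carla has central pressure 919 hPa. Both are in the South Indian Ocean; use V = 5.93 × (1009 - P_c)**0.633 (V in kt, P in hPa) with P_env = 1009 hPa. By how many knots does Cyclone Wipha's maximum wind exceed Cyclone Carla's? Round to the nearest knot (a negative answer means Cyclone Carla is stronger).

Cyclone Wipha: ΔP = 76; V ≈ 5.93 × 76^0.633 ≈ 91.96 kt.
Cyclone Carla: ΔP = 90; V ≈ 5.93 × 90^0.633 ≈ 102.35 kt.
Difference ≈ 91.96 − 102.35 = -10.39 → -10 kt.

-10 kt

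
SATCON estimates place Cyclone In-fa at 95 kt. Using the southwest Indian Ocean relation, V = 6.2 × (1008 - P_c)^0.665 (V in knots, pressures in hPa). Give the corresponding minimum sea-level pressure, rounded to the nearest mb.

ΔP = (V / 6.2)^(1/0.665) = (95/6.2)^1.504.
95/6.2 = 15.323; 15.323^1.504 ≈ 60.60 mb.
P_c = 1008 − 60.60 = 947.40 ≈ 947 mb.

947 mb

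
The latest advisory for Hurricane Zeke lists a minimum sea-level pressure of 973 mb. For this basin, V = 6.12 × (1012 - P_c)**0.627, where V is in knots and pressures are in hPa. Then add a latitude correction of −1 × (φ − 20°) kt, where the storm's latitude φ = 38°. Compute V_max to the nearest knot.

ΔP = 1012 − 973 = 39 mb.
39^0.627 ≈ 9.945.
V ≈ 6.12 × 9.945 ≈ 60.9 kt.
Latitude correction: −1 × (38 − 20) = -18 kt.
Corrected V ≈ 42.9 kt → 43 kt.

43 kt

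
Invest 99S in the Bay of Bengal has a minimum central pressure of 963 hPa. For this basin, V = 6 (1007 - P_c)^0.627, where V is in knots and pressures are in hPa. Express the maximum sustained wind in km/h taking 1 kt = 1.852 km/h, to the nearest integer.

ΔP = 1007 − 963 = 44 hPa.
V ≈ 6 × 44^0.627 = 6 × 10.726 ≈ 64.357 kt.
64.357 × 1.852 ≈ 119.19 km/h → 119 km/h.

119 km/h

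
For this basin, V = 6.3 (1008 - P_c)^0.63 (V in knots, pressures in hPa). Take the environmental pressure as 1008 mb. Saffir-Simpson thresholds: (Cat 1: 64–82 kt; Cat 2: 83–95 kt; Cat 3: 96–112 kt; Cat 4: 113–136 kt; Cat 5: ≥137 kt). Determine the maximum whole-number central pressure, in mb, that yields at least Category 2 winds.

Category 2 begins at V = 83 kt.
Required ΔP = (83/6.3)^(1/0.63) = 13.175^1.587 ≈ 59.89 mb.
P_c ≤ 1008 − 59.89 = 948.11, so the highest integer P_c is 948 mb.

948 mb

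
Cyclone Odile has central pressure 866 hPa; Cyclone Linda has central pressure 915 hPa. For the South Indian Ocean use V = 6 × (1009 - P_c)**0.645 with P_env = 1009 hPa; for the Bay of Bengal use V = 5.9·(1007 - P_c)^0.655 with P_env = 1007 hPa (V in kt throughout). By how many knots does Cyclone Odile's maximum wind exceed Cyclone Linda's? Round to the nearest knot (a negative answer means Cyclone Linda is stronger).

33 kt

Cyclone Odile: ΔP = 143; V ≈ 6 × 143^0.645 ≈ 147.35 kt.
Cyclone Linda: ΔP = 92; V ≈ 5.9 × 92^0.655 ≈ 114.06 kt.
Difference ≈ 147.35 − 114.06 = 33.29 → 33 kt.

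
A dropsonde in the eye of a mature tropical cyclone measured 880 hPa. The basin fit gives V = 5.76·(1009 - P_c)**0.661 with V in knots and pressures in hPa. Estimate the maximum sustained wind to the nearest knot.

143 kt

ΔP = 1009 − 880 = 129 hPa.
129^0.661 ≈ 24.837.
V ≈ 5.76 × 24.837 ≈ 143.1 kt.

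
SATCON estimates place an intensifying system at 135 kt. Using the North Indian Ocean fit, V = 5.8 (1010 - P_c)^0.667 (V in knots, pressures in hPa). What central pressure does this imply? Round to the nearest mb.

ΔP = (V / 5.8)^(1/0.667) = (135/5.8)^1.499.
135/5.8 = 23.276; 23.276^1.499 ≈ 112.03 mb.
P_c = 1010 − 112.03 = 897.97 ≈ 898 mb.

898 mb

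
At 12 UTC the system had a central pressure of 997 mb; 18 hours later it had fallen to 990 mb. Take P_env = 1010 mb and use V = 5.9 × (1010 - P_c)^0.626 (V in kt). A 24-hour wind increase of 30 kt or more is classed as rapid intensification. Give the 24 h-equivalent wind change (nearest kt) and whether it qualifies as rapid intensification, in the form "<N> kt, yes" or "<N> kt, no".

V₁: ΔP = 13, V ≈ 5.9 × 13^0.626 ≈ 29.39 kt.
V₂: ΔP = 20, V ≈ 5.9 × 20^0.626 ≈ 38.49 kt.
ΔV over 18 h = 9.10 kt → 24 h equivalent = 9.10 × 24/18 ≈ 12.13 kt.
12 kt < 30 kt ⇒ not rapid intensification.

12 kt, no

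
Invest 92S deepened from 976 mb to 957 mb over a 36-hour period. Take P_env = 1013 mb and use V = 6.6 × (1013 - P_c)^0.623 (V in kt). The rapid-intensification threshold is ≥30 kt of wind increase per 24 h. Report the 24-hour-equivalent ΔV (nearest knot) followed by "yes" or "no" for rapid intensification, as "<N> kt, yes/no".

12 kt, no

V₁: ΔP = 37, V ≈ 6.6 × 37^0.623 ≈ 62.59 kt.
V₂: ΔP = 56, V ≈ 6.6 × 56^0.623 ≈ 81.03 kt.
ΔV over 36 h = 18.44 kt → 24 h equivalent = 18.44 × 24/36 ≈ 12.29 kt.
12 kt < 30 kt ⇒ not rapid intensification.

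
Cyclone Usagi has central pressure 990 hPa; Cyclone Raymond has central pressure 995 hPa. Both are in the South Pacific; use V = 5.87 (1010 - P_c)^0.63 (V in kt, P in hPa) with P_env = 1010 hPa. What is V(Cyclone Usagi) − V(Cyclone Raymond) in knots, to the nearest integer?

Cyclone Usagi: ΔP = 20; V ≈ 5.87 × 20^0.63 ≈ 38.75 kt.
Cyclone Raymond: ΔP = 15; V ≈ 5.87 × 15^0.63 ≈ 32.33 kt.
Difference ≈ 38.75 − 32.33 = 6.42 → 6 kt.

6 kt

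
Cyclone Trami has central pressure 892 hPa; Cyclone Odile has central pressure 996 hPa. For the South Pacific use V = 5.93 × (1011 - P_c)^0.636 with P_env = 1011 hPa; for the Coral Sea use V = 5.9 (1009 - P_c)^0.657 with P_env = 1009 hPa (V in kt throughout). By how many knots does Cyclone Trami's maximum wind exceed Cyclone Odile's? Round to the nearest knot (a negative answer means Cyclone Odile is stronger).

Cyclone Trami: ΔP = 119; V ≈ 5.93 × 119^0.636 ≈ 123.91 kt.
Cyclone Odile: ΔP = 13; V ≈ 5.9 × 13^0.657 ≈ 31.82 kt.
Difference ≈ 123.91 − 31.82 = 92.09 → 92 kt.

92 kt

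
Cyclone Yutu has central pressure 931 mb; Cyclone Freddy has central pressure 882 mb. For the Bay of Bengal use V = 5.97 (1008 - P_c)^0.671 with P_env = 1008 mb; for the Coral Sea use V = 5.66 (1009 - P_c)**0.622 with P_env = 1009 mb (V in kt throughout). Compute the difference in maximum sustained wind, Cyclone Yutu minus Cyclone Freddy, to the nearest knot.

Cyclone Yutu: ΔP = 77; V ≈ 5.97 × 77^0.671 ≈ 110.11 kt.
Cyclone Freddy: ΔP = 127; V ≈ 5.66 × 127^0.622 ≈ 115.18 kt.
Difference ≈ 110.11 − 115.18 = -5.07 → -5 kt.

-5 kt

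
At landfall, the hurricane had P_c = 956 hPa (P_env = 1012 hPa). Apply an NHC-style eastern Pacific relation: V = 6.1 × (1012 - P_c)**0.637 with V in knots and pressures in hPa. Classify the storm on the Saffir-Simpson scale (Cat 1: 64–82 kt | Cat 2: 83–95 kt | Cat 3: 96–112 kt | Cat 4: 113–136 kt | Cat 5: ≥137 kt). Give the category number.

ΔP = 1012 − 956 = 56 hPa.
V ≈ 6.1 × 56^0.637 = 6.1 × 12.99 ≈ 79 kt.
79 kt falls in the Category 1 band.

1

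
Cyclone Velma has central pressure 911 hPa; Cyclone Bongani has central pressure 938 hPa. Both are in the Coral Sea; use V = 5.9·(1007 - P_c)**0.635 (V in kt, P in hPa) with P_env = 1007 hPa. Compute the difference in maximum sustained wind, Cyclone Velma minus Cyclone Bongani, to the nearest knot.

20 kt

Cyclone Velma: ΔP = 96; V ≈ 5.9 × 96^0.635 ≈ 107.05 kt.
Cyclone Bongani: ΔP = 69; V ≈ 5.9 × 69^0.635 ≈ 86.80 kt.
Difference ≈ 107.05 − 86.80 = 20.25 → 20 kt.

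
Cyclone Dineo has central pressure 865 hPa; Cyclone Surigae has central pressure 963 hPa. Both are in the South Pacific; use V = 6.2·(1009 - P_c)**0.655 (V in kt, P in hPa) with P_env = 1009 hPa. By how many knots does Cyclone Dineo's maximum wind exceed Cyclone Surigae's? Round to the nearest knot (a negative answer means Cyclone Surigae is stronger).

Cyclone Dineo: ΔP = 144; V ≈ 6.2 × 144^0.655 ≈ 160.74 kt.
Cyclone Surigae: ΔP = 46; V ≈ 6.2 × 46^0.655 ≈ 76.12 kt.
Difference ≈ 160.74 − 76.12 = 84.62 → 85 kt.

85 kt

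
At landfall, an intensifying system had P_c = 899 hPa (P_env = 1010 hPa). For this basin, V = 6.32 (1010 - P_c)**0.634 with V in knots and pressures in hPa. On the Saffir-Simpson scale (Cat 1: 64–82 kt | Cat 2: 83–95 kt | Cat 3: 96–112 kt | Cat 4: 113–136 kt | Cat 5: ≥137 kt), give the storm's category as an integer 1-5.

4

ΔP = 1010 − 899 = 111 hPa.
V ≈ 6.32 × 111^0.634 = 6.32 × 19.80 ≈ 125 kt.
125 kt falls in the Category 4 band.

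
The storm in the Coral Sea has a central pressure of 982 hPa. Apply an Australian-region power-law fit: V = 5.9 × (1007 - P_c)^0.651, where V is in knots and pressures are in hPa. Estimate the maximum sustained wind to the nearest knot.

ΔP = 1007 − 982 = 25 hPa.
25^0.651 ≈ 8.129.
V ≈ 5.9 × 8.129 ≈ 48.0 kt.

48 kt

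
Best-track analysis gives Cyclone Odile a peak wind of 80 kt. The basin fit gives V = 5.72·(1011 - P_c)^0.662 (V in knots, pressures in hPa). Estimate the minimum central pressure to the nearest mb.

ΔP = (V / 5.72)^(1/0.662) = (80/5.72)^1.511.
80/5.72 = 13.986; 13.986^1.511 ≈ 53.78 mb.
P_c = 1011 − 53.78 = 957.22 ≈ 957 mb.

957 mb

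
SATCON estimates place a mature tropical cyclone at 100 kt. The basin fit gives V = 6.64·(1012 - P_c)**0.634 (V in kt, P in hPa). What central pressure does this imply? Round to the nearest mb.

ΔP = (V / 6.64)^(1/0.634) = (100/6.64)^1.577.
100/6.64 = 15.060; 15.060^1.577 ≈ 72.07 mb.
P_c = 1012 − 72.07 = 939.93 ≈ 940 mb.

940 mb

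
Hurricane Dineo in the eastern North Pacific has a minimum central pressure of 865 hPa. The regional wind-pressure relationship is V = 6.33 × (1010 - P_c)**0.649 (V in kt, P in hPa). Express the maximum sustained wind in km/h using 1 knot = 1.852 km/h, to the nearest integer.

296 km/h

ΔP = 1010 − 865 = 145 hPa.
V ≈ 6.33 × 145^0.649 = 6.33 × 25.277 ≈ 160.004 kt.
160.004 × 1.852 ≈ 296.33 km/h → 296 km/h.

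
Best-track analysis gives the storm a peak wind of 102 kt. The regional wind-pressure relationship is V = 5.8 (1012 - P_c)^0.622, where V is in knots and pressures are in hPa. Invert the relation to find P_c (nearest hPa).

ΔP = (V / 5.8)^(1/0.622) = (102/5.8)^1.608.
102/5.8 = 17.586; 17.586^1.608 ≈ 100.43 hPa.
P_c = 1012 − 100.43 = 911.57 ≈ 912 hPa.

912 hPa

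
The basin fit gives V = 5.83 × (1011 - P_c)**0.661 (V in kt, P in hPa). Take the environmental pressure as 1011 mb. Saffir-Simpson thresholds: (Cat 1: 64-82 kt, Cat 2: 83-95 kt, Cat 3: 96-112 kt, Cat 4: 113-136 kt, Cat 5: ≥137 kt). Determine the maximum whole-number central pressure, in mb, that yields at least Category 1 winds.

973 mb

Category 1 begins at V = 64 kt.
Required ΔP = (64/5.83)^(1/0.661) = 10.978^1.513 ≈ 37.51 mb.
P_c ≤ 1011 − 37.51 = 973.49, so the highest integer P_c is 973 mb.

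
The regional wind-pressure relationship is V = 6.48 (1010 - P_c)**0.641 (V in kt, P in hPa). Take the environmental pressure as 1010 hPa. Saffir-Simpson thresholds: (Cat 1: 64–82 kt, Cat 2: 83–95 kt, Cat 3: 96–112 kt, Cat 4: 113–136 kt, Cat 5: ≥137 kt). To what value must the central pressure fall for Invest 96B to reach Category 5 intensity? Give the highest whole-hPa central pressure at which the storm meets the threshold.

893 hPa

Category 5 begins at V = 137 kt.
Required ΔP = (137/6.48)^(1/0.641) = 21.142^1.560 ≈ 116.76 hPa.
P_c ≤ 1010 − 116.76 = 893.24, so the highest integer P_c is 893 hPa.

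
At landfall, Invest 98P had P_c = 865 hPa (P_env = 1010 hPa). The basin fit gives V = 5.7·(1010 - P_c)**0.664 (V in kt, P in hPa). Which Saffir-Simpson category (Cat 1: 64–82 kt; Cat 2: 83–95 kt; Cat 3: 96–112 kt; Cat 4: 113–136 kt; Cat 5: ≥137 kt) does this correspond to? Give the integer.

5

ΔP = 1010 − 865 = 145 hPa.
V ≈ 5.7 × 145^0.664 = 5.7 × 27.24 ≈ 155 kt.
155 kt falls in the Category 5 band.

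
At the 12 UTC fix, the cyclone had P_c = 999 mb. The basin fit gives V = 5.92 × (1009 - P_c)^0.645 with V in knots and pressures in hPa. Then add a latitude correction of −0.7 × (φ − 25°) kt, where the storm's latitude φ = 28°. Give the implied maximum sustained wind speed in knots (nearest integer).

24 kt

ΔP = 1009 − 999 = 10 mb.
10^0.645 ≈ 4.416.
V ≈ 5.92 × 4.416 ≈ 26.1 kt.
Latitude correction: −0.7 × (28 − 25) = -2.1 kt.
Corrected V ≈ 24 kt → 24 kt.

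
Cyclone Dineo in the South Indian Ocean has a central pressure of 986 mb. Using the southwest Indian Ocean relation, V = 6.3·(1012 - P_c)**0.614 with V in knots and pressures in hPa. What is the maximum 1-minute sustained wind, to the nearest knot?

ΔP = 1012 − 986 = 26 mb.
26^0.614 ≈ 7.393.
V ≈ 6.3 × 7.393 ≈ 46.6 kt.

47 kt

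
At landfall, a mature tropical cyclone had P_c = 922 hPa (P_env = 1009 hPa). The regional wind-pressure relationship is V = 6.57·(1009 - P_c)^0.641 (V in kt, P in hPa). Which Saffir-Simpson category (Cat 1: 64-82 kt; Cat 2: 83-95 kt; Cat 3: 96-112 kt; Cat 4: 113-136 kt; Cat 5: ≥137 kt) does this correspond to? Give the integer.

ΔP = 1009 − 922 = 87 hPa.
V ≈ 6.57 × 87^0.641 = 6.57 × 17.51 ≈ 115 kt.
115 kt falls in the Category 4 band.

4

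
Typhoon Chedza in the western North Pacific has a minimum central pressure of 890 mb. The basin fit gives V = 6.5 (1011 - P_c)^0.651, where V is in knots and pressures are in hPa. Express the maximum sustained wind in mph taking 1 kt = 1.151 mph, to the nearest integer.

ΔP = 1011 − 890 = 121 mb.
V ≈ 6.5 × 121^0.651 = 6.5 × 22.693 ≈ 147.505 kt.
147.505 × 1.151 ≈ 169.78 mph → 170 mph.

170 mph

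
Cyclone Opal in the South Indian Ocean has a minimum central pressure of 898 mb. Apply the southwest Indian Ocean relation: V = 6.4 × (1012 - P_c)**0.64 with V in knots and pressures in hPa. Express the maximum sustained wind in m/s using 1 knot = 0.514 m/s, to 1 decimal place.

ΔP = 1012 − 898 = 114 mb.
V ≈ 6.4 × 114^0.64 = 6.4 × 20.721 ≈ 132.617 kt.
132.617 × 0.514 ≈ 68.17 m/s → 68.2 m/s.

68.2 m/s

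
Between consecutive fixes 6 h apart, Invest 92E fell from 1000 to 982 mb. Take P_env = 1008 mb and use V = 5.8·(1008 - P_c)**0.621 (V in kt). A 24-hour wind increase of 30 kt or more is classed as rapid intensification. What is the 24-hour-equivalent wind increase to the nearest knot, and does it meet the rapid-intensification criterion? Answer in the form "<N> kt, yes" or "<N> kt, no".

V₁: ΔP = 8, V ≈ 5.8 × 8^0.621 ≈ 21.10 kt.
V₂: ΔP = 26, V ≈ 5.8 × 26^0.621 ≈ 43.87 kt.
ΔV over 6 h = 22.77 kt → 24 h equivalent = 22.77 × 24/6 ≈ 91.08 kt.
91 kt ≥ 30 kt ⇒ rapid intensification.

91 kt, yes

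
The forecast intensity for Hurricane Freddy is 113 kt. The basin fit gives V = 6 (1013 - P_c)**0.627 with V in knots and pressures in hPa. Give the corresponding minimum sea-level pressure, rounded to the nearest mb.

905 mb

ΔP = (V / 6)^(1/0.627) = (113/6)^1.595.
113/6 = 18.833; 18.833^1.595 ≈ 107.99 mb.
P_c = 1013 − 107.99 = 905.01 ≈ 905 mb.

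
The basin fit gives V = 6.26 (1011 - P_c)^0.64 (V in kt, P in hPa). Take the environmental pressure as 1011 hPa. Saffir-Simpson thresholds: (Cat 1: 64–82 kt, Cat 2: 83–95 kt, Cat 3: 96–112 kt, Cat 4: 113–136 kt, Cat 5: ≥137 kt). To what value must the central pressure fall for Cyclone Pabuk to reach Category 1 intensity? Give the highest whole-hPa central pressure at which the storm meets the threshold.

Category 1 begins at V = 64 kt.
Required ΔP = (64/6.26)^(1/0.64) = 10.224^1.562 ≈ 37.80 hPa.
P_c ≤ 1011 − 37.80 = 973.20, so the highest integer P_c is 973 hPa.

973 hPa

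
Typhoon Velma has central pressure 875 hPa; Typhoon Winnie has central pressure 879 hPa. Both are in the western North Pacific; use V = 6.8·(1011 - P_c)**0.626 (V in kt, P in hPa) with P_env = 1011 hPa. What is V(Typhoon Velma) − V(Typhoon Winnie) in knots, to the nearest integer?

3 kt

Typhoon Velma: ΔP = 136; V ≈ 6.8 × 136^0.626 ≈ 147.27 kt.
Typhoon Winnie: ΔP = 132; V ≈ 6.8 × 132^0.626 ≈ 144.54 kt.
Difference ≈ 147.27 − 144.54 = 2.73 → 3 kt.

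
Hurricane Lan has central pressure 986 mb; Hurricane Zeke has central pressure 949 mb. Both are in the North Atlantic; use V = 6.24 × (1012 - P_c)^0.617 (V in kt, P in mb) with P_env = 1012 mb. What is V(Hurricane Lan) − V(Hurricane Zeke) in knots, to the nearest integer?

-34 kt

Hurricane Lan: ΔP = 26; V ≈ 6.24 × 26^0.617 ≈ 46.58 kt.
Hurricane Zeke: ΔP = 63; V ≈ 6.24 × 63^0.617 ≈ 80.42 kt.
Difference ≈ 46.58 − 80.42 = -33.84 → -34 kt.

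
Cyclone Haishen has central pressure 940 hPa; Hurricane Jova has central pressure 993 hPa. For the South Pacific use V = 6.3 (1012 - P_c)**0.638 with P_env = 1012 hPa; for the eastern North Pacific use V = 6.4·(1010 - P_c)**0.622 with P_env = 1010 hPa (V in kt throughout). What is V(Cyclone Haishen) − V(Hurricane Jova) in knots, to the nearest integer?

59 kt

Cyclone Haishen: ΔP = 72; V ≈ 6.3 × 72^0.638 ≈ 96.45 kt.
Hurricane Jova: ΔP = 17; V ≈ 6.4 × 17^0.622 ≈ 37.28 kt.
Difference ≈ 96.45 − 37.28 = 59.17 → 59 kt.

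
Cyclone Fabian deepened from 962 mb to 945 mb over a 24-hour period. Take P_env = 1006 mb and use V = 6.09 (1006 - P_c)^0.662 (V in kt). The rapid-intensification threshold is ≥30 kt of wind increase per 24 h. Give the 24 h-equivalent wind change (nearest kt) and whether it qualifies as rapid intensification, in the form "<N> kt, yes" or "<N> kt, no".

18 kt, no

V₁: ΔP = 44, V ≈ 6.09 × 44^0.662 ≈ 74.57 kt.
V₂: ΔP = 61, V ≈ 6.09 × 61^0.662 ≈ 92.58 kt.
ΔV over 24 h = 18.01 kt → 24 h equivalent = 18.01 × 24/24 ≈ 18.01 kt.
18 kt < 30 kt ⇒ not rapid intensification.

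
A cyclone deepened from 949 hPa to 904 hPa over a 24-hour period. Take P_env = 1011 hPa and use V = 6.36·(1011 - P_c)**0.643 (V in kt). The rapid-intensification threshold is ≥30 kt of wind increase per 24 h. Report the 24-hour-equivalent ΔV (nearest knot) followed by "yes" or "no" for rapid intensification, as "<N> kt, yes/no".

38 kt, yes

V₁: ΔP = 62, V ≈ 6.36 × 62^0.643 ≈ 90.36 kt.
V₂: ΔP = 107, V ≈ 6.36 × 107^0.643 ≈ 128.34 kt.
ΔV over 24 h = 37.98 kt → 24 h equivalent = 37.98 × 24/24 ≈ 37.98 kt.
38 kt ≥ 30 kt ⇒ rapid intensification.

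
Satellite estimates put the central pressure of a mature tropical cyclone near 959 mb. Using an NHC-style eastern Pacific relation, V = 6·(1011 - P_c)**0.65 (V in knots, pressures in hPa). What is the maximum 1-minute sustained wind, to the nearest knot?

ΔP = 1011 − 959 = 52 mb.
52^0.65 ≈ 13.044.
V ≈ 6 × 13.044 ≈ 78.3 kt.

78 kt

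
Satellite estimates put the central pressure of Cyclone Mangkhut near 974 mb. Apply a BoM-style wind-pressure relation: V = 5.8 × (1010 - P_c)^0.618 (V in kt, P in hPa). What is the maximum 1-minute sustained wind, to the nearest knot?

ΔP = 1010 − 974 = 36 mb.
36^0.618 ≈ 9.158.
V ≈ 5.8 × 9.158 ≈ 53.1 kt.

53 kt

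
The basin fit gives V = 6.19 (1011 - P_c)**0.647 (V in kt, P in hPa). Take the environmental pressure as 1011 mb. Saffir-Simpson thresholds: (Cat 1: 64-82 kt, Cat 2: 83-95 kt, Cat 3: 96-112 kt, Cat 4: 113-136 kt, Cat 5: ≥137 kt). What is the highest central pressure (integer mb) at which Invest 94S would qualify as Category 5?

891 mb

Category 5 begins at V = 137 kt.
Required ΔP = (137/6.19)^(1/0.647) = 22.132^1.546 ≈ 119.91 mb.
P_c ≤ 1011 − 119.91 = 891.09, so the highest integer P_c is 891 mb.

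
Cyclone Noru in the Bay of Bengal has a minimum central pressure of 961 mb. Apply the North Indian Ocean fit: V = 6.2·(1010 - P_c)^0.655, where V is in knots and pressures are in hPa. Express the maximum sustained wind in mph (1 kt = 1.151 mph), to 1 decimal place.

ΔP = 1010 − 961 = 49 mb.
V ≈ 6.2 × 49^0.655 = 6.2 × 12.796 ≈ 79.336 kt.
79.336 × 1.151 ≈ 91.32 mph → 91.3 mph.

91.3 mph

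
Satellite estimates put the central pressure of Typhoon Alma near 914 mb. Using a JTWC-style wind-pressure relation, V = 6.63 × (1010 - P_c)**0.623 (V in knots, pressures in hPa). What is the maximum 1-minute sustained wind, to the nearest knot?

ΔP = 1010 − 914 = 96 mb.
96^0.623 ≈ 17.177.
V ≈ 6.63 × 17.177 ≈ 113.9 kt.

114 kt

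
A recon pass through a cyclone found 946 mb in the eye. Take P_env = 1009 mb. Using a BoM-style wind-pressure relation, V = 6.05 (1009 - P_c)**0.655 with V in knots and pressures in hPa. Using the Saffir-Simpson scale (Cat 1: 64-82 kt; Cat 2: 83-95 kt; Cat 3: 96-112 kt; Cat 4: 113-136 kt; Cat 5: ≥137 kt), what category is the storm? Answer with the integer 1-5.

ΔP = 1009 − 946 = 63 mb.
V ≈ 6.05 × 63^0.655 = 6.05 × 15.09 ≈ 91 kt.
91 kt falls in the Category 2 band.

2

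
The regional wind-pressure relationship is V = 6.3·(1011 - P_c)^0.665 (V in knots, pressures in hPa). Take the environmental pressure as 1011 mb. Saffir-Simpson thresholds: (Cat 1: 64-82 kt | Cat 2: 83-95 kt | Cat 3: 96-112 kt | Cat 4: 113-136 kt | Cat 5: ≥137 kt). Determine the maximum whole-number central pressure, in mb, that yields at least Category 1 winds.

Category 1 begins at V = 64 kt.
Required ΔP = (64/6.3)^(1/0.665) = 10.159^1.504 ≈ 32.66 mb.
P_c ≤ 1011 − 32.66 = 978.34, so the highest integer P_c is 978 mb.

978 mb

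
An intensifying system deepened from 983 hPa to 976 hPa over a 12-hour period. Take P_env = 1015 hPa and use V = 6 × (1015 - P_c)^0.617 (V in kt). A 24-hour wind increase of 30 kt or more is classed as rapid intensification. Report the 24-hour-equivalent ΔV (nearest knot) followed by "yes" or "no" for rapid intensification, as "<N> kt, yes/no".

13 kt, no

V₁: ΔP = 32, V ≈ 6 × 32^0.617 ≈ 50.91 kt.
V₂: ΔP = 39, V ≈ 6 × 39^0.617 ≈ 57.52 kt.
ΔV over 12 h = 6.61 kt → 24 h equivalent = 6.61 × 24/12 ≈ 13.22 kt.
13 kt < 30 kt ⇒ not rapid intensification.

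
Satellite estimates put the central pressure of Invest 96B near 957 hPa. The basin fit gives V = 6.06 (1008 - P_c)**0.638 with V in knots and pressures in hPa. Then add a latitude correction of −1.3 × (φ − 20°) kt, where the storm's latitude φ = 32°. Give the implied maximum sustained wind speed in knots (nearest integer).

59 kt

ΔP = 1008 − 957 = 51 hPa.
51^0.638 ≈ 12.287.
V ≈ 6.06 × 12.287 ≈ 74.5 kt.
Latitude correction: −1.3 × (32 − 20) = -15.6 kt.
Corrected V ≈ 58.9 kt → 59 kt.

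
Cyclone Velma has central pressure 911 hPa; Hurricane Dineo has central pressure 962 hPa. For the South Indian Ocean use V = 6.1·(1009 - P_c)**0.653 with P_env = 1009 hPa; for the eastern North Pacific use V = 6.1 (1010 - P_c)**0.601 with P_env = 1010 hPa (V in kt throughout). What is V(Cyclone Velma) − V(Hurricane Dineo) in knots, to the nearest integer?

Cyclone Velma: ΔP = 98; V ≈ 6.1 × 98^0.653 ≈ 121.79 kt.
Hurricane Dineo: ΔP = 48; V ≈ 6.1 × 48^0.601 ≈ 62.48 kt.
Difference ≈ 121.79 − 62.48 = 59.31 → 59 kt.

59 kt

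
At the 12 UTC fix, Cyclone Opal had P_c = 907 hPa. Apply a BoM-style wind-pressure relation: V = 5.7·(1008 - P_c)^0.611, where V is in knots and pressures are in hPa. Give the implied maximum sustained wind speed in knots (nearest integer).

96 kt

ΔP = 1008 − 907 = 101 hPa.
101^0.611 ≈ 16.774.
V ≈ 5.7 × 16.774 ≈ 95.6 kt.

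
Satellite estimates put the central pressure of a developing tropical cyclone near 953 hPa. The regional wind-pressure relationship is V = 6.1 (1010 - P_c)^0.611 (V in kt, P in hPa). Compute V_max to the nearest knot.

ΔP = 1010 − 953 = 57 hPa.
57^0.611 ≈ 11.826.
V ≈ 6.1 × 11.826 ≈ 72.1 kt.

72 kt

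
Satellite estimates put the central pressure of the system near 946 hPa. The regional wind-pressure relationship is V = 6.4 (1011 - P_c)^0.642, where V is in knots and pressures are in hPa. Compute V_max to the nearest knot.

93 kt

ΔP = 1011 − 946 = 65 hPa.
65^0.642 ≈ 14.584.
V ≈ 6.4 × 14.584 ≈ 93.3 kt.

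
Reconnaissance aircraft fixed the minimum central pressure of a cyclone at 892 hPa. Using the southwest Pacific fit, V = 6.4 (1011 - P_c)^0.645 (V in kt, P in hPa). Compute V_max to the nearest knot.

ΔP = 1011 − 892 = 119 hPa.
119^0.645 ≈ 21.814.
V ≈ 6.4 × 21.814 ≈ 139.6 kt.

140 kt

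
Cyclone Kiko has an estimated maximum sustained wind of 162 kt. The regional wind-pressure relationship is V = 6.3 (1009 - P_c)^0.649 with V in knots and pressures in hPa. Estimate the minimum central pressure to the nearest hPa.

860 hPa

ΔP = (V / 6.3)^(1/0.649) = (162/6.3)^1.541.
162/6.3 = 25.714; 25.714^1.541 ≈ 148.88 hPa.
P_c = 1009 − 148.88 = 860.12 ≈ 860 hPa.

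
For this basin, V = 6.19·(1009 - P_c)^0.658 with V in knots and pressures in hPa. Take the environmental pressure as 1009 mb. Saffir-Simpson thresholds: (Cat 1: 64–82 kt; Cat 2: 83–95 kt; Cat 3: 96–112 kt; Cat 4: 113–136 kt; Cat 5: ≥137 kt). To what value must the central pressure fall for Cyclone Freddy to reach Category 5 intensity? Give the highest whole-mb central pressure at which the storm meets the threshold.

898 mb

Category 5 begins at V = 137 kt.
Required ΔP = (137/6.19)^(1/0.658) = 22.132^1.520 ≈ 110.69 mb.
P_c ≤ 1009 − 110.69 = 898.31, so the highest integer P_c is 898 mb.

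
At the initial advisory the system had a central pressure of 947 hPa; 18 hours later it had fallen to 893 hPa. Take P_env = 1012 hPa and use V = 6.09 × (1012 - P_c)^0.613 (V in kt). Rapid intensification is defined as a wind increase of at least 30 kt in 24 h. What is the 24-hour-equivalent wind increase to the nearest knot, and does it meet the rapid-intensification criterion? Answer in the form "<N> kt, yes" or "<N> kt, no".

V₁: ΔP = 65, V ≈ 6.09 × 65^0.613 ≈ 78.69 kt.
V₂: ΔP = 119, V ≈ 6.09 × 119^0.613 ≈ 114.01 kt.
ΔV over 18 h = 35.32 kt → 24 h equivalent = 35.32 × 24/18 ≈ 47.09 kt.
47 kt ≥ 30 kt ⇒ rapid intensification.

47 kt, yes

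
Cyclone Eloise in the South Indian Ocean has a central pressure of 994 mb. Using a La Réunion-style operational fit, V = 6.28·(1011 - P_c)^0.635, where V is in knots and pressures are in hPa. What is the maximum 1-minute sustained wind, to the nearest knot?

ΔP = 1011 − 994 = 17 mb.
17^0.635 ≈ 6.044.
V ≈ 6.28 × 6.044 ≈ 38.0 kt.

38 kt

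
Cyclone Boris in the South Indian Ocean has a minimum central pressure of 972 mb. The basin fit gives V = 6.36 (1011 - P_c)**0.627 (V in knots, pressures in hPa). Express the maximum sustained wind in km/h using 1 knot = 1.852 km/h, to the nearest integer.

117 km/h

ΔP = 1011 − 972 = 39 mb.
V ≈ 6.36 × 39^0.627 = 6.36 × 9.945 ≈ 63.249 kt.
63.249 × 1.852 ≈ 117.14 km/h → 117 km/h.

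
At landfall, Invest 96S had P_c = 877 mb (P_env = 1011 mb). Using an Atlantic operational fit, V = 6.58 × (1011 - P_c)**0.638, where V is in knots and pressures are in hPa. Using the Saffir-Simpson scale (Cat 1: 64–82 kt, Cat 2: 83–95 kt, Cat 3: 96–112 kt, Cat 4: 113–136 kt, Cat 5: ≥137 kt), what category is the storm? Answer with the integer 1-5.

5

ΔP = 1011 − 877 = 134 mb.
V ≈ 6.58 × 134^0.638 = 6.58 × 22.76 ≈ 150 kt.
150 kt falls in the Category 5 band.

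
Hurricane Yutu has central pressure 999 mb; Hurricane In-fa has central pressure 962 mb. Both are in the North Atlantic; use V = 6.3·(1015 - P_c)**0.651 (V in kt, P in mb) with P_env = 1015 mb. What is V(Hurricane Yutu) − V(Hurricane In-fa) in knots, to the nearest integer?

-45 kt

Hurricane Yutu: ΔP = 16; V ≈ 6.3 × 16^0.651 ≈ 38.30 kt.
Hurricane In-fa: ΔP = 53; V ≈ 6.3 × 53^0.651 ≈ 83.53 kt.
Difference ≈ 38.30 − 83.53 = -45.23 → -45 kt.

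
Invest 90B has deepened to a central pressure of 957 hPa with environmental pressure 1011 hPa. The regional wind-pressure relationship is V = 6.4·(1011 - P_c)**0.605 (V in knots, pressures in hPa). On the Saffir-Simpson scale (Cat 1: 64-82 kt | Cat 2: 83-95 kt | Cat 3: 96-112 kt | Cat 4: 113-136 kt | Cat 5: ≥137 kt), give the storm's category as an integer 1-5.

ΔP = 1011 − 957 = 54 hPa.
V ≈ 6.4 × 54^0.605 = 6.4 × 11.17 ≈ 71 kt.
71 kt falls in the Category 1 band.

1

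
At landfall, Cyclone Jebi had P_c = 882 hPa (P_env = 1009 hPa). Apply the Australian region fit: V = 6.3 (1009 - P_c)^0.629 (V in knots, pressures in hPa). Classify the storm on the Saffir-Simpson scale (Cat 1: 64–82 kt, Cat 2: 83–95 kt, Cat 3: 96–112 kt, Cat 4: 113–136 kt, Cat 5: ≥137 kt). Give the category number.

4

ΔP = 1009 − 882 = 127 hPa.
V ≈ 6.3 × 127^0.629 = 6.3 × 21.05 ≈ 133 kt.
133 kt falls in the Category 4 band.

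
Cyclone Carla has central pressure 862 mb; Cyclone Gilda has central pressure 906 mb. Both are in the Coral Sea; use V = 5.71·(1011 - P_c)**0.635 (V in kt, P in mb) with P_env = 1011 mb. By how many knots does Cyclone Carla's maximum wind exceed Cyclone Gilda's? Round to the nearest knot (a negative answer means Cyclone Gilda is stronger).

27 kt

Cyclone Carla: ΔP = 149; V ≈ 5.71 × 149^0.635 ≈ 136.96 kt.
Cyclone Gilda: ΔP = 105; V ≈ 5.71 × 105^0.635 ≈ 109.67 kt.
Difference ≈ 136.96 − 109.67 = 27.29 → 27 kt.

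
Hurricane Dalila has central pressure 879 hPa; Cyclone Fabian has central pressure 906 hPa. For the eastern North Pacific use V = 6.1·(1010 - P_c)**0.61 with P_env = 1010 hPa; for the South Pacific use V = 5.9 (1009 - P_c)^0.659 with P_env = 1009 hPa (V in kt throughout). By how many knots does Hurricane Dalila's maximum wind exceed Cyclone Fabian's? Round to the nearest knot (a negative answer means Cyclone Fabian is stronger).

Hurricane Dalila: ΔP = 131; V ≈ 6.1 × 131^0.61 ≈ 119.36 kt.
Cyclone Fabian: ΔP = 103; V ≈ 5.9 × 103^0.659 ≈ 125.12 kt.
Difference ≈ 119.36 − 125.12 = -5.76 → -6 kt.

-6 kt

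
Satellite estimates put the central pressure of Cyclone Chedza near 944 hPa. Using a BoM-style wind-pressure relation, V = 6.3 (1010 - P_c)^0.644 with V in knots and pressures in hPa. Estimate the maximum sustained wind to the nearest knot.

ΔP = 1010 − 944 = 66 hPa.
66^0.644 ≈ 14.852.
V ≈ 6.3 × 14.852 ≈ 93.6 kt.

94 kt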